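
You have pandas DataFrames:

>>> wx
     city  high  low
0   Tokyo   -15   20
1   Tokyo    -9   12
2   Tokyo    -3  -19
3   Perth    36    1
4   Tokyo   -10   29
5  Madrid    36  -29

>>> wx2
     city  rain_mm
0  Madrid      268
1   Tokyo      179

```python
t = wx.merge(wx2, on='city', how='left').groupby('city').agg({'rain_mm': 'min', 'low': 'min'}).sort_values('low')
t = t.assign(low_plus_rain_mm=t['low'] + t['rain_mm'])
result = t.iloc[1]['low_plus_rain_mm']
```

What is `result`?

merge on 'city' (how='left') → 6 rows:
     city  high  low  rain_mm
0   Tokyo   -15   20    179.0
1   Tokyo    -9   12    179.0
2   Tokyo    -3  -19    179.0
3   Perth    36    1      NaN
4   Tokyo   -10   29    179.0
5  Madrid    36  -29    268.0
group by city: min(rain_mm), min(low):
        rain_mm  low
city                
Madrid    268.0  -29
Perth       NaN    1
Tokyo     179.0  -19
sort by low:
        rain_mm  low
city                
Madrid    268.0  -29
Tokyo     179.0  -19
Perth       NaN    1
add column low_plus_rain_mm = t['low'] + t['rain_mm']:
        rain_mm  low  low_plus_rain_mm
city                                  
Madrid    268.0  -29             239.0
Tokyo     179.0  -19             160.0
Perth       NaN    1               NaN
Hence 160.0.

160.0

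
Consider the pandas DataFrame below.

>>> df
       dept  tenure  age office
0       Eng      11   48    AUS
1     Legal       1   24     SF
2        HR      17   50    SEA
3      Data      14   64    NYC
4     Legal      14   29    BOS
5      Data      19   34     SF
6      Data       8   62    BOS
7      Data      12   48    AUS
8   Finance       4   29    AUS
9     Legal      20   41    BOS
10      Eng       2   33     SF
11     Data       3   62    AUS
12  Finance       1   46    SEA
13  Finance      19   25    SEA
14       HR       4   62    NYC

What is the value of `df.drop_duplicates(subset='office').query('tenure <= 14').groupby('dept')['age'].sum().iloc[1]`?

drop duplicate office (keep=first):
    dept  tenure  age office
0    Eng      11   48    AUS
1  Legal       1   24     SF
2     HR      17   50    SEA
3   Data      14   64    NYC
4  Legal      14   29    BOS
filter rows where tenure <= 14:
    dept  tenure  age office
0    Eng      11   48    AUS
1  Legal       1   24     SF
3   Data      14   64    NYC
4  Legal      14   29    BOS
group by dept, sum of age:
dept
Data     64
Eng      48
Legal    53
Name: age, dtype: int64
value at position 1 → 48

48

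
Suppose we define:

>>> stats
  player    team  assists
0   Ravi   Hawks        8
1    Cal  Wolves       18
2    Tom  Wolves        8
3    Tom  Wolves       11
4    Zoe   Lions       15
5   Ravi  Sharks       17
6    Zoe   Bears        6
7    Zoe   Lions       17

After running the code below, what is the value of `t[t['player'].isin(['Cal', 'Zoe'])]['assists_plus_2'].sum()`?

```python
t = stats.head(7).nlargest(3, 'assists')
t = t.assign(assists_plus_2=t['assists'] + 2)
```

take first 7 rows:
  player    team  assists
0   Ravi   Hawks        8
1    Cal  Wolves       18
2    Tom  Wolves        8
3    Tom  Wolves       11
4    Zoe   Lions       15
5   Ravi  Sharks       17
6    Zoe   Bears        6
take 3 rows with largest assists:
  player    team  assists
1    Cal  Wolves       18
5   Ravi  Sharks       17
4    Zoe   Lions       15
add column assists_plus_2 = t['assists'] + 2:
  player    team  assists  assists_plus_2
1    Cal  Wolves       18              20
5   Ravi  Sharks       17              19
4    Zoe   Lions       15              17
filter rows where player in ['Cal', 'Zoe']:
  player    team  assists  assists_plus_2
1    Cal  Wolves       18              20
4    Zoe   Lions       15              17
The sum of column 'assists_plus_2' is 37.

37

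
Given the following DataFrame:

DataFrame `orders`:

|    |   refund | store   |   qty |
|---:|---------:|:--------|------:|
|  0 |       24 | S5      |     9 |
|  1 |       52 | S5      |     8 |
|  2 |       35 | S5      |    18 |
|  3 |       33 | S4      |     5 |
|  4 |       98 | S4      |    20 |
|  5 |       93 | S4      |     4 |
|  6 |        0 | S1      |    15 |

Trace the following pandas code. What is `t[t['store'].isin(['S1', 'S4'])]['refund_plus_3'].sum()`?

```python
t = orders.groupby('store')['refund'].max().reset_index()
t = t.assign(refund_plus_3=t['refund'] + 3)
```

group by store, max of refund:
store
S1     0
S4    98
S5    52
Name: refund, dtype: int64
reset_index():
  store  refund
0    S1       0
1    S4      98
2    S5      52
add column refund_plus_3 = t['refund'] + 3:
  store  refund  refund_plus_3
0    S1       0              3
1    S4      98            101
2    S5      52             55
filter rows where store in ['S1', 'S4']:
  store  refund  refund_plus_3
0    S1       0              3
1    S4      98            101
Taking the sum of column 'refund_plus_3' gives 104.

104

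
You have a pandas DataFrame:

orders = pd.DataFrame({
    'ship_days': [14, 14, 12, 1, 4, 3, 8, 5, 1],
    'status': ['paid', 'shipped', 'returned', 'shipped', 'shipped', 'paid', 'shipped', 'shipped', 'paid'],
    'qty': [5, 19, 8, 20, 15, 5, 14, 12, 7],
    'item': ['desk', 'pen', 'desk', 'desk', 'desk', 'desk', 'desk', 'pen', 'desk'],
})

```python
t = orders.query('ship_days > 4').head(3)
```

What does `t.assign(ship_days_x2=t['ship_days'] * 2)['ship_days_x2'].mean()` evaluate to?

26.6666666667

filter rows where ship_days > 4:
   ship_days    status  qty  item
0         14      paid    5  desk
1         14   shipped   19   pen
2         12  returned    8  desk
6          8   shipped   14  desk
7          5   shipped   12   pen
take first 3 rows:
   ship_days    status  qty  item
0         14      paid    5  desk
1         14   shipped   19   pen
2         12  returned    8  desk
add column ship_days_x2 = t['ship_days'] * 2:
   ship_days    status  qty  item  ship_days_x2
0         14      paid    5  desk            28
1         14   shipped   19   pen            28
2         12  returned    8  desk            24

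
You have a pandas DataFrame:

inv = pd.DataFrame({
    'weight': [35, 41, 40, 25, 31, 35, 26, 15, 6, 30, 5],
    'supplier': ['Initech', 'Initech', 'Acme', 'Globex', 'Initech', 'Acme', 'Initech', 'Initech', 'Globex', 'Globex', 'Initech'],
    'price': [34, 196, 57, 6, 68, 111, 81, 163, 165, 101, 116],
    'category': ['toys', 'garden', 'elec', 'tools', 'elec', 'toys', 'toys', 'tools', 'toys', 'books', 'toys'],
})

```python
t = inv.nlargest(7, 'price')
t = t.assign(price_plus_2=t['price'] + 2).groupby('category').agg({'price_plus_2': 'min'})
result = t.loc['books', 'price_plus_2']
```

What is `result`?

take 7 rows with largest price:
    weight supplier  price category
1       41  Initech    196   garden
8        6   Globex    165     toys
7       15  Initech    163    tools
10       5  Initech    116     toys
5       35     Acme    111     toys
9       30   Globex    101    books
6       26  Initech     81     toys
add column price_plus_2 = t['price'] + 2:
    weight supplier  price category  price_plus_2
1       41  Initech    196   garden           198
8        6   Globex    165     toys           167
7       15  Initech    163    tools           165
10       5  Initech    116     toys           118
5       35     Acme    111     toys           113
9       30   Globex    101    books           103
6       26  Initech     81     toys            83
group by category, min of price_plus_2:
          price_plus_2
category              
books              103
garden             198
tools              165
toys                83
So loc['books', 'price_plus_2'] = 103.

103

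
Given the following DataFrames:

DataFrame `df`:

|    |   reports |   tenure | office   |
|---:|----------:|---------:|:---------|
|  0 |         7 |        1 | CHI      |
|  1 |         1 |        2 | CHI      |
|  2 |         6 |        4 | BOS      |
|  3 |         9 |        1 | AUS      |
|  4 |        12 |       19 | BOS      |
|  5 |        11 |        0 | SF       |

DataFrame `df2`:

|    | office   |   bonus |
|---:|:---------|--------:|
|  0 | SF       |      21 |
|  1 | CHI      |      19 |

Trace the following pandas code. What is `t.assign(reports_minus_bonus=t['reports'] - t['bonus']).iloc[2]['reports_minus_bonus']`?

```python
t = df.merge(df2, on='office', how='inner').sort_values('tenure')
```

-18

merge on 'office' (how='inner') → 3 rows:
   reports  tenure office  bonus
0        7       1    CHI     19
1        1       2    CHI     19
2       11       0     SF     21
sort by tenure:
   reports  tenure office  bonus
2       11       0     SF     21
0        7       1    CHI     19
1        1       2    CHI     19
add column reports_minus_bonus = t['reports'] - t['bonus']:
   reports  tenure office  bonus  reports_minus_bonus
2       11       0     SF     21                  -10
0        7       1    CHI     19                  -12
1        1       2    CHI     19                  -18
So iloc[2]['reports_minus_bonus'] = -18.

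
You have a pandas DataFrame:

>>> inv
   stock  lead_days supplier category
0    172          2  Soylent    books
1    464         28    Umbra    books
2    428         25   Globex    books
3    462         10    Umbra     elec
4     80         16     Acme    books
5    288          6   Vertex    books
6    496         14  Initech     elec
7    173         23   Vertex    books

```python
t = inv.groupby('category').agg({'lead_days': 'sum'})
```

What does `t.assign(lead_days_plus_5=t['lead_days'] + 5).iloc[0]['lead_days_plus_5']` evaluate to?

group by category, sum of lead_days:
          lead_days
category           
books           100
elec             24
add column lead_days_plus_5 = t['lead_days'] + 5:
          lead_days  lead_days_plus_5
category                             
books           100               105
elec             24                29

105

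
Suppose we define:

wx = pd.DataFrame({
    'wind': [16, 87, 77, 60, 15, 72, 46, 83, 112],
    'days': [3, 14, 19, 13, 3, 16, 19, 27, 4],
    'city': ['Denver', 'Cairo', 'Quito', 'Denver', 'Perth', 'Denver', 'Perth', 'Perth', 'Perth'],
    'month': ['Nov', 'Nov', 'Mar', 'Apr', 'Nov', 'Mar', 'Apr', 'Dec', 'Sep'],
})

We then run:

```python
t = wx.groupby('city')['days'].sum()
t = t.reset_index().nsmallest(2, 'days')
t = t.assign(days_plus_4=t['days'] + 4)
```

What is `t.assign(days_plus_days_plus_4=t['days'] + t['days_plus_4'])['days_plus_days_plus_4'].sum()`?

group by city, sum of days:
city
Cairo     14
Denver    32
Perth     53
Quito     19
Name: days, dtype: int64
reset_index():
     city  days
0   Cairo    14
1  Denver    32
2   Perth    53
3   Quito    19
take 2 rows with smallest days:
    city  days
0  Cairo    14
3  Quito    19
add column days_plus_4 = t['days'] + 4:
    city  days  days_plus_4
0  Cairo    14           18
3  Quito    19           23
add column days_plus_days_plus_4 = t['days'] + t['days_plus_4']:
    city  days  days_plus_4  days_plus_days_plus_4
0  Cairo    14           18                     32
3  Quito    19           23                     42
Finally, sum of column 'days_plus_days_plus_4' = 74.

74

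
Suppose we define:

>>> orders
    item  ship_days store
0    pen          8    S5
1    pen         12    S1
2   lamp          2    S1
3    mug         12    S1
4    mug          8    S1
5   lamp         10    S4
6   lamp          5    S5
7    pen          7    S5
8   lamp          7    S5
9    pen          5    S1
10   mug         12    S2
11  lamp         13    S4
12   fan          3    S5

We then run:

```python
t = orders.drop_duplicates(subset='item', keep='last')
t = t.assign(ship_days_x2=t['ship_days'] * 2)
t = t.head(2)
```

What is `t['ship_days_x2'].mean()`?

drop duplicate item (keep=last):
    item  ship_days store
9    pen          5    S1
10   mug         12    S2
11  lamp         13    S4
12   fan          3    S5
add column ship_days_x2 = t['ship_days'] * 2:
    item  ship_days store  ship_days_x2
9    pen          5    S1            10
10   mug         12    S2            24
11  lamp         13    S4            26
12   fan          3    S5             6
take first 2 rows:
   item  ship_days store  ship_days_x2
9   pen          5    S1            10
10  mug         12    S2            24
Then the mean of column 'ship_days_x2': 17.0

17.0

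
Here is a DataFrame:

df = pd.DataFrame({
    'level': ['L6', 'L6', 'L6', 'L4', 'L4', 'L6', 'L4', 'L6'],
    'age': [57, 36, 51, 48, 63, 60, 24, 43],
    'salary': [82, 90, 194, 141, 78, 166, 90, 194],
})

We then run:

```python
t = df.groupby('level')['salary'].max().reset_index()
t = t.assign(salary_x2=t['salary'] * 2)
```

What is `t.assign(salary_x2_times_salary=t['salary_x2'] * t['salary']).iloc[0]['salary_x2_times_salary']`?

group by level, max of salary:
level
L4    141
L6    194
Name: salary, dtype: int64
reset_index():
  level  salary
0    L4     141
1    L6     194
add column salary_x2 = t['salary'] * 2:
  level  salary  salary_x2
0    L4     141        282
1    L6     194        388
add column salary_x2_times_salary = t['salary_x2'] * t['salary']:
  level  salary  salary_x2  salary_x2_times_salary
0    L4     141        282                   39762
1    L6     194        388                   75272
Taking the value at position 0, column 'salary_x2_times_salary' gives 39762.

39762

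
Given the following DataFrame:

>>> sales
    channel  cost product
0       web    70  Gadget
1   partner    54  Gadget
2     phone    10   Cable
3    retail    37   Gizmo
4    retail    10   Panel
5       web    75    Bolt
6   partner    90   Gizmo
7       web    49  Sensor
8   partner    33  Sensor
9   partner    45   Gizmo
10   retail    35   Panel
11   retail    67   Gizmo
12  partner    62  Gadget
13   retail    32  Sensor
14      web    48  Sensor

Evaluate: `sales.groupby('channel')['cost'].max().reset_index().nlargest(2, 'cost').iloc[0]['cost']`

90

group by channel, max of cost:
channel
partner    90
phone      10
retail     67
web        75
Name: cost, dtype: int64
reset_index():
   channel  cost
0  partner    90
1    phone    10
2   retail    67
3      web    75
take 2 rows with largest cost:
   channel  cost
0  partner    90
3      web    75
Hence 90.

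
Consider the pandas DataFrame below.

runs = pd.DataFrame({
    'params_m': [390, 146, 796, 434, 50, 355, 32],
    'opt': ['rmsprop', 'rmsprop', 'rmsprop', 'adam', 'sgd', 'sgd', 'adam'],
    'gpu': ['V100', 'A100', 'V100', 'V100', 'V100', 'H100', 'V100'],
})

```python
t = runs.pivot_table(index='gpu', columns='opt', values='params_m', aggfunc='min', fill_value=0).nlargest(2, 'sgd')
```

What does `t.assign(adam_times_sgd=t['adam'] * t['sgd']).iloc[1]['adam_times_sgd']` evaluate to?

pivot: rows=gpu, cols=opt, min(params_m):
opt   adam  rmsprop  sgd
gpu                     
A100     0      146    0
H100     0        0  355
V100    32      390   50
take 2 rows with largest sgd:
opt   adam  rmsprop  sgd
gpu                     
H100     0        0  355
V100    32      390   50
add column adam_times_sgd = t['adam'] * t['sgd']:
opt   adam  rmsprop  sgd  adam_times_sgd
gpu                                     
H100     0        0  355               0
V100    32      390   50            1600
Hence 1600.

1600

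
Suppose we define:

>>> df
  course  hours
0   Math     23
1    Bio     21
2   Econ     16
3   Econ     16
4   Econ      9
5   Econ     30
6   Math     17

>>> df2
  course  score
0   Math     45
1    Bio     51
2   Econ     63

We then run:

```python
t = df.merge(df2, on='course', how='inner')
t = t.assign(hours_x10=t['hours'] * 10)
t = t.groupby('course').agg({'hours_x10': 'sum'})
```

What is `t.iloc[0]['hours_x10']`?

210

merge on 'course' (how='inner') → 7 rows:
  course  hours  score
0   Math     23     45
1    Bio     21     51
2   Econ     16     63
3   Econ     16     63
4   Econ      9     63
5   Econ     30     63
6   Math     17     45
add column hours_x10 = t['hours'] * 10:
  course  hours  score  hours_x10
0   Math     23     45        230
1    Bio     21     51        210
2   Econ     16     63        160
3   Econ     16     63        160
4   Econ      9     63         90
5   Econ     30     63        300
6   Math     17     45        170
group by course, sum of hours_x10:
        hours_x10
course           
Bio           210
Econ          710
Math          400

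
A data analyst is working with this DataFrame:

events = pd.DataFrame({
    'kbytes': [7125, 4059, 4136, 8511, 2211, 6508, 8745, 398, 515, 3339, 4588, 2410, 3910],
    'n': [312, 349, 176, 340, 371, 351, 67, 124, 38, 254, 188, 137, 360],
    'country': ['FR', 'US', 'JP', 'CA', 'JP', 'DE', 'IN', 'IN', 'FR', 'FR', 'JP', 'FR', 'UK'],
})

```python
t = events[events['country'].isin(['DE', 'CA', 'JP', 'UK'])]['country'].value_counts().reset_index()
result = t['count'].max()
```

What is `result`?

3

filter rows where country in ['DE', 'CA', 'JP', 'UK']:
    kbytes    n country
2     4136  176      JP
3     8511  340      CA
4     2211  371      JP
5     6508  351      DE
10    4588  188      JP
12    3910  360      UK
value_counts of country:
country
JP    3
CA    1
DE    1
UK    1
Name: count, dtype: int64
reset_index():
  country  count
0      JP      3
1      CA      1
2      DE      1
3      UK      1
So max() = 3.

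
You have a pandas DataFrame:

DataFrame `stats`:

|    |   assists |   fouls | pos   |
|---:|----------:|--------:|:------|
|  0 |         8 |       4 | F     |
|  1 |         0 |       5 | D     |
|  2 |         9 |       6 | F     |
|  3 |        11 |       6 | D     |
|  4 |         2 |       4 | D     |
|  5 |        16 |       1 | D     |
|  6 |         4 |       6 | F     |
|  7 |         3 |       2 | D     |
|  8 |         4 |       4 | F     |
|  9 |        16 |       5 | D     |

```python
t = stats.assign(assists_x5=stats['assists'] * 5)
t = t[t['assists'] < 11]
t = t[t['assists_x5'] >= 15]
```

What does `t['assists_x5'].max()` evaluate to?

45

add column assists_x5 = stats['assists'] * 5:
   assists  fouls pos  assists_x5
0        8      4   F          40
1        0      5   D           0
2        9      6   F          45
3       11      6   D          55
4        2      4   D          10
5       16      1   D          80
6        4      6   F          20
7        3      2   D          15
8        4      4   F          20
9       16      5   D          80
filter rows where assists < 11:
   assists  fouls pos  assists_x5
0        8      4   F          40
1        0      5   D           0
2        9      6   F          45
4        2      4   D          10
6        4      6   F          20
7        3      2   D          15
8        4      4   F          20
filter rows where assists_x5 >= 15:
   assists  fouls pos  assists_x5
0        8      4   F          40
2        9      6   F          45
6        4      6   F          20
7        3      2   D          15
8        4      4   F          20
So max() = 45.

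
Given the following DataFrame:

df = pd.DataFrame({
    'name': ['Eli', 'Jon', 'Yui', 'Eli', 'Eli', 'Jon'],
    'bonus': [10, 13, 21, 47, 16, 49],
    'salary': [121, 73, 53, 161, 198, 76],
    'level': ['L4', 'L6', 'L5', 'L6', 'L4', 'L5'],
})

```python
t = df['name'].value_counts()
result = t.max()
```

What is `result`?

value_counts of name:
name
Eli    3
Jon    2
Yui    1
Name: count, dtype: int64
So max() = 3.

3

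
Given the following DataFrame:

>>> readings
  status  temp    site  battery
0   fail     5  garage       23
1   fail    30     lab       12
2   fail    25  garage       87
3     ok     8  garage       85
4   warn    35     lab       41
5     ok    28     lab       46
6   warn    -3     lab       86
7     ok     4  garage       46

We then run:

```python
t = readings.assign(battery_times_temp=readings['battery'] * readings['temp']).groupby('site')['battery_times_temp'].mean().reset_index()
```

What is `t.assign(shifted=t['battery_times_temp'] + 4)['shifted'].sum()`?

1502.75

add column battery_times_temp = readings['battery'] * readings['temp']:
  status  temp    site  battery  battery_times_temp
0   fail     5  garage       23                 115
1   fail    30     lab       12                 360
2   fail    25  garage       87                2175
3     ok     8  garage       85                 680
4   warn    35     lab       41                1435
5     ok    28     lab       46                1288
6   warn    -3     lab       86                -258
7     ok     4  garage       46                 184
group by site, mean of battery_times_temp:
site
garage    788.50
lab       706.25
Name: battery_times_temp, dtype: float64
reset_index():
     site  battery_times_temp
0  garage              788.50
1     lab              706.25
add column shifted = t['battery_times_temp'] + 4:
     site  battery_times_temp  shifted
0  garage              788.50   792.50
1     lab              706.25   710.25
Then the sum of column 'shifted': 1502.75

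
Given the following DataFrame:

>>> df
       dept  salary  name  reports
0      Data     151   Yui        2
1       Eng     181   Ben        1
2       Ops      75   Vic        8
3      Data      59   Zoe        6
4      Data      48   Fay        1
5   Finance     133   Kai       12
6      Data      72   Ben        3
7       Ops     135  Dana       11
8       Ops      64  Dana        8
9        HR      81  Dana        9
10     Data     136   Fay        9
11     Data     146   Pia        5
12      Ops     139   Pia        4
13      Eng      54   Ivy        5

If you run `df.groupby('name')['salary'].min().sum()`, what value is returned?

group by name, min of salary:
name
Ben      72
Dana     64
Fay      48
Ivy      54
Kai     133
Pia     139
Vic      75
Yui     151
Zoe      59
Name: salary, dtype: int64
Finally, sum of the resulting series = 795.

795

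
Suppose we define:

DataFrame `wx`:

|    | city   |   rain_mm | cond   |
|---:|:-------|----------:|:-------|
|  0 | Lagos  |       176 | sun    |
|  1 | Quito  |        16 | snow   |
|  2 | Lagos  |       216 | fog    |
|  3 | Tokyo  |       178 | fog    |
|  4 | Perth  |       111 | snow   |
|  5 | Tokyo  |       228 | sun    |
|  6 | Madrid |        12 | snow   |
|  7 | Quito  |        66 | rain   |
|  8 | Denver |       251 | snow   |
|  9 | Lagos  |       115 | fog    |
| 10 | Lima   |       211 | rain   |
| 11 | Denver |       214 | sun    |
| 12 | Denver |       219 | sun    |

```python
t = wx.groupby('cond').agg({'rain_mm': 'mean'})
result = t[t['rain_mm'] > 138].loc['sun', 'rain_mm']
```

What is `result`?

209.25

group by cond, mean of rain_mm:
         rain_mm
cond            
fog   169.666667
rain  138.500000
snow   97.500000
sun   209.250000
filter rows where rain_mm > 138:
         rain_mm
cond            
fog   169.666667
rain  138.500000
sun   209.250000
Hence 209.25.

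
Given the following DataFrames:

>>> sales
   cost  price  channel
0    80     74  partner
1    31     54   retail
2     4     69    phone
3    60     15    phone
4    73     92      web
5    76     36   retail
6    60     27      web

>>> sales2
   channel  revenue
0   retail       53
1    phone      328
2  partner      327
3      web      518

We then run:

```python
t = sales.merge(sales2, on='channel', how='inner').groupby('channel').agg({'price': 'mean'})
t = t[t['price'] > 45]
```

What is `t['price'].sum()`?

merge on 'channel' (how='inner') → 7 rows:
   cost  price  channel  revenue
0    80     74  partner      327
1    31     54   retail       53
2     4     69    phone      328
3    60     15    phone      328
4    73     92      web      518
5    76     36   retail       53
6    60     27      web      518
group by channel, mean of price:
         price
channel       
partner   74.0
phone     42.0
retail    45.0
web       59.5
filter rows where price > 45:
         price
channel       
partner   74.0
web       59.5
Taking the sum of column 'price' gives 133.5.

133.5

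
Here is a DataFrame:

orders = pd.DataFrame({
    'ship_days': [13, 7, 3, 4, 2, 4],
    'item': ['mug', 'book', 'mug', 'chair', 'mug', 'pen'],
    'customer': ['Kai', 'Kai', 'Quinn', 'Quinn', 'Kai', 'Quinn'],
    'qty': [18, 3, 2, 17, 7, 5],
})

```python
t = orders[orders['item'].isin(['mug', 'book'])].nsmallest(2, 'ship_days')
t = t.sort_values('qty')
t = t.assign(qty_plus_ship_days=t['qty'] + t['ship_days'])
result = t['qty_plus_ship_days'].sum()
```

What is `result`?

14

filter rows where item in ['mug', 'book']:
   ship_days  item customer  qty
0         13   mug      Kai   18
1          7  book      Kai    3
2          3   mug    Quinn    2
4          2   mug      Kai    7
take 2 rows with smallest ship_days:
   ship_days item customer  qty
4          2  mug      Kai    7
2          3  mug    Quinn    2
sort by qty:
   ship_days item customer  qty
2          3  mug    Quinn    2
4          2  mug      Kai    7
add column qty_plus_ship_days = t['qty'] + t['ship_days']:
   ship_days item customer  qty  qty_plus_ship_days
2          3  mug    Quinn    2                   5
4          2  mug      Kai    7                   9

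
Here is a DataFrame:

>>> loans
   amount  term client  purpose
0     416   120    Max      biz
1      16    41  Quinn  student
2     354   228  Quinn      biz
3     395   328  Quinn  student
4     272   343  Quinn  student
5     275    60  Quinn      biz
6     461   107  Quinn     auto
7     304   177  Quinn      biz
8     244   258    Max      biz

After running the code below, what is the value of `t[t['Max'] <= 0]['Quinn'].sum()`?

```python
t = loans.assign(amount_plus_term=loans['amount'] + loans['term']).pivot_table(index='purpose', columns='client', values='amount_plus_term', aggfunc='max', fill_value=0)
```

add column amount_plus_term = loans['amount'] + loans['term']:
   amount  term client  purpose  amount_plus_term
0     416   120    Max      biz               536
1      16    41  Quinn  student                57
2     354   228  Quinn      biz               582
3     395   328  Quinn  student               723
4     272   343  Quinn  student               615
5     275    60  Quinn      biz               335
6     461   107  Quinn     auto               568
7     304   177  Quinn      biz               481
8     244   258    Max      biz               502
pivot: rows=purpose, cols=client, max(amount_plus_term):
client   Max  Quinn
purpose            
auto       0    568
biz      536    582
student    0    723
filter rows where Max <= 0:
client   Max  Quinn
purpose            
auto       0    568
student    0    723
So sum() = 1291.

1291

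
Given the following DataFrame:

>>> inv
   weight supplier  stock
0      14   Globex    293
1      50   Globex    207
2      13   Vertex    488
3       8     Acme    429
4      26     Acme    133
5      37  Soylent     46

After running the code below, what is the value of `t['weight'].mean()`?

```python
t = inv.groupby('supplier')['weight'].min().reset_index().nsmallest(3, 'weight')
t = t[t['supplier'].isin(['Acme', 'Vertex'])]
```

group by supplier, min of weight:
supplier
Acme        8
Globex     14
Soylent    37
Vertex     13
Name: weight, dtype: int64
reset_index():
  supplier  weight
0     Acme       8
1   Globex      14
2  Soylent      37
3   Vertex      13
take 3 rows with smallest weight:
  supplier  weight
0     Acme       8
3   Vertex      13
1   Globex      14
filter rows where supplier in ['Acme', 'Vertex']:
  supplier  weight
0     Acme       8
3   Vertex      13

10.5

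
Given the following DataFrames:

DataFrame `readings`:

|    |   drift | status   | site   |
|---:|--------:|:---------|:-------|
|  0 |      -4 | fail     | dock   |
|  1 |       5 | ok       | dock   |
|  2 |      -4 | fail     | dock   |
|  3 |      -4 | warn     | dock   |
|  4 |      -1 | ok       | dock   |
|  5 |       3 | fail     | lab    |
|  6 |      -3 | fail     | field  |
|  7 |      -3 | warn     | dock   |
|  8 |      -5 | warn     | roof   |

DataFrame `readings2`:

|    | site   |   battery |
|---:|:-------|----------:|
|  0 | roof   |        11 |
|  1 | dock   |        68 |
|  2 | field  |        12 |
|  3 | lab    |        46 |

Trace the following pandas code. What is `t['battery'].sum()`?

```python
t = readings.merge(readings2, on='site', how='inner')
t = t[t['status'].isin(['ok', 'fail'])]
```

330

merge on 'site' (how='inner') → 9 rows:
   drift status   site  battery
0     -4   fail   dock       68
1      5     ok   dock       68
2     -4   fail   dock       68
3     -4   warn   dock       68
4     -1     ok   dock       68
5      3   fail    lab       46
6     -3   fail  field       12
7     -3   warn   dock       68
8     -5   warn   roof       11
filter rows where status in ['ok', 'fail']:
   drift status   site  battery
0     -4   fail   dock       68
1      5     ok   dock       68
2     -4   fail   dock       68
4     -1     ok   dock       68
5      3   fail    lab       46
6     -3   fail  field       12
The sum of column 'battery' is 330.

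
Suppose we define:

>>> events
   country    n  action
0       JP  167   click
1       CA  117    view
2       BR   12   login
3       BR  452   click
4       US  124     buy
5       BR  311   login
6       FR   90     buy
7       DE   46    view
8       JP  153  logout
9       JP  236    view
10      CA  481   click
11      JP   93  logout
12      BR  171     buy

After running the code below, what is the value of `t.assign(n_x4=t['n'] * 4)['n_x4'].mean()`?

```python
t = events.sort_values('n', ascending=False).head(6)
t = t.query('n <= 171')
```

sort by n descending:
   country    n  action
10      CA  481   click
3       BR  452   click
5       BR  311   login
9       JP  236    view
12      BR  171     buy
0       JP  167   click
8       JP  153  logout
4       US  124     buy
1       CA  117    view
11      JP   93  logout
6       FR   90     buy
7       DE   46    view
2       BR   12   login
take first 6 rows:
   country    n action
10      CA  481  click
3       BR  452  click
5       BR  311  login
9       JP  236   view
12      BR  171    buy
0       JP  167  click
filter rows where n <= 171:
   country    n action
12      BR  171    buy
0       JP  167  click
add column n_x4 = t['n'] * 4:
   country    n action  n_x4
12      BR  171    buy   684
0       JP  167  click   668
So mean() = 676.0.

676.0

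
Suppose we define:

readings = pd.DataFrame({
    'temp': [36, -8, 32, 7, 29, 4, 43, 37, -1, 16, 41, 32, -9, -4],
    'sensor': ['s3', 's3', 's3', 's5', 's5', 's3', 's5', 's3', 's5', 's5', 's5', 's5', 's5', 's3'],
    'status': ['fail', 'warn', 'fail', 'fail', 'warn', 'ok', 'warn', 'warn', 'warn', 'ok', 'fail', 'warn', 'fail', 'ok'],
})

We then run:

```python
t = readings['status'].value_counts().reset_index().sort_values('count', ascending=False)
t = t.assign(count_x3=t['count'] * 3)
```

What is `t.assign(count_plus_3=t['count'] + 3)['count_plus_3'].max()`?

value_counts of status:
status
warn    6
fail    5
ok      3
Name: count, dtype: int64
reset_index():
  status  count
0   warn      6
1   fail      5
2     ok      3
sort by count descending:
  status  count
0   warn      6
1   fail      5
2     ok      3
add column count_x3 = t['count'] * 3:
  status  count  count_x3
0   warn      6        18
1   fail      5        15
2     ok      3         9
add column count_plus_3 = t['count'] + 3:
  status  count  count_x3  count_plus_3
0   warn      6        18             9
1   fail      5        15             8
2     ok      3         9             6
So max() = 9.

9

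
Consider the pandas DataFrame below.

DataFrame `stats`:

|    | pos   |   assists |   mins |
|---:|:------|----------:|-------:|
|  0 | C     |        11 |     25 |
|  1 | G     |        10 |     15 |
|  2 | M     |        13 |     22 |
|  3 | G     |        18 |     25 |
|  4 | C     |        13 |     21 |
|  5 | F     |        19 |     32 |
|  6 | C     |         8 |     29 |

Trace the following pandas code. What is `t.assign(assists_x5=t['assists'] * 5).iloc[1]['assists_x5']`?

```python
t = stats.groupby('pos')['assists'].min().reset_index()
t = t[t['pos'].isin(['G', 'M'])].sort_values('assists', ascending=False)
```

50

group by pos, min of assists:
pos
C     8
F    19
G    10
M    13
Name: assists, dtype: int64
reset_index():
  pos  assists
0   C        8
1   F       19
2   G       10
3   M       13
filter rows where pos in ['G', 'M']:
  pos  assists
2   G       10
3   M       13
sort by assists descending:
  pos  assists
3   M       13
2   G       10
add column assists_x5 = t['assists'] * 5:
  pos  assists  assists_x5
3   M       13          65
2   G       10          50
Hence 50.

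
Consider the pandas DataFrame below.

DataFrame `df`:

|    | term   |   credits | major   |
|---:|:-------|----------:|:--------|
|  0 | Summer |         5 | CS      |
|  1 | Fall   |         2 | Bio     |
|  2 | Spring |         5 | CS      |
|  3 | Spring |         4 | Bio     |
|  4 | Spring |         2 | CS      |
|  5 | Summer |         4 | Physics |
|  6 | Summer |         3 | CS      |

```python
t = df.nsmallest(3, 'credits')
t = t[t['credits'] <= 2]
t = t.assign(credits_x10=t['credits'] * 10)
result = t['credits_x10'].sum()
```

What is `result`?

40

take 3 rows with smallest credits:
     term  credits major
1    Fall        2   Bio
4  Spring        2    CS
6  Summer        3    CS
filter rows where credits <= 2:
     term  credits major
1    Fall        2   Bio
4  Spring        2    CS
add column credits_x10 = t['credits'] * 10:
     term  credits major  credits_x10
1    Fall        2   Bio           20
4  Spring        2    CS           20
The sum of column 'credits_x10' is 40.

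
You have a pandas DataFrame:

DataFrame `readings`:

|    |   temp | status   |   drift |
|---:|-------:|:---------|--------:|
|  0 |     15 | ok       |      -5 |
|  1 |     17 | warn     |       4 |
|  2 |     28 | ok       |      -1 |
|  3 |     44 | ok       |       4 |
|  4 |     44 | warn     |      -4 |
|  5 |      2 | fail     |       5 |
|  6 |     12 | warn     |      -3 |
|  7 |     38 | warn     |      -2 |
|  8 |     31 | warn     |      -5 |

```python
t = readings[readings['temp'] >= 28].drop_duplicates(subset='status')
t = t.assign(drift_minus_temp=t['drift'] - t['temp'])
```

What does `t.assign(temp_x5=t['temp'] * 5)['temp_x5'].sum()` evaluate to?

360

filter rows where temp >= 28:
   temp status  drift
2    28     ok     -1
3    44     ok      4
4    44   warn     -4
7    38   warn     -2
8    31   warn     -5
drop duplicate status (keep=first):
   temp status  drift
2    28     ok     -1
4    44   warn     -4
add column drift_minus_temp = t['drift'] - t['temp']:
   temp status  drift  drift_minus_temp
2    28     ok     -1               -29
4    44   warn     -4               -48
add column temp_x5 = t['temp'] * 5:
   temp status  drift  drift_minus_temp  temp_x5
2    28     ok     -1               -29      140
4    44   warn     -4               -48      220
Finally, sum of column 'temp_x5' = 360.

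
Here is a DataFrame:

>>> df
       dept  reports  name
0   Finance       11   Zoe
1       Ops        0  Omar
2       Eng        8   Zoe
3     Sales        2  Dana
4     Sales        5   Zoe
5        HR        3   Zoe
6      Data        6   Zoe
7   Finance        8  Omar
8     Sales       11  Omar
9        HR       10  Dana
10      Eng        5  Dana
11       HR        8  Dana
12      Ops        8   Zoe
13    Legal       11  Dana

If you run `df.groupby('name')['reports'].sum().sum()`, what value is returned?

group by name, sum of reports:
name
Dana    36
Omar    19
Zoe     41
Name: reports, dtype: int64

96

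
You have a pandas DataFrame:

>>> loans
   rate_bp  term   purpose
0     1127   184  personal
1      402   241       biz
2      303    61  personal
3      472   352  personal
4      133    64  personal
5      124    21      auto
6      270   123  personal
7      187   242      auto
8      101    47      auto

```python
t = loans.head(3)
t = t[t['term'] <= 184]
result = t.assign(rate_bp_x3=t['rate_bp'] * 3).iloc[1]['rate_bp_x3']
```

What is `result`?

take first 3 rows:
   rate_bp  term   purpose
0     1127   184  personal
1      402   241       biz
2      303    61  personal
filter rows where term <= 184:
   rate_bp  term   purpose
0     1127   184  personal
2      303    61  personal
add column rate_bp_x3 = t['rate_bp'] * 3:
   rate_bp  term   purpose  rate_bp_x3
0     1127   184  personal        3381
2      303    61  personal         909
Then the value at position 1, column 'rate_bp_x3': 909

909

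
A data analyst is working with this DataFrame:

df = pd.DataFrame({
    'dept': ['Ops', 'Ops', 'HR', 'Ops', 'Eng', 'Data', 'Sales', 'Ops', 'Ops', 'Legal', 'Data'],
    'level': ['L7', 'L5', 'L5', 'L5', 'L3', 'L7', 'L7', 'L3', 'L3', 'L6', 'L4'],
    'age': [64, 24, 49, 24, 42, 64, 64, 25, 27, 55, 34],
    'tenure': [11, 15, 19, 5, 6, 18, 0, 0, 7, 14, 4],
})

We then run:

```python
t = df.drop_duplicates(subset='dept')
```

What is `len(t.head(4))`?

drop duplicate dept (keep=first):
    dept level  age  tenure
0    Ops    L7   64      11
2     HR    L5   49      19
4    Eng    L3   42       6
5   Data    L7   64      18
6  Sales    L7   64       0
9  Legal    L6   55      14
take first 4 rows:
   dept level  age  tenure
0   Ops    L7   64      11
2    HR    L5   49      19
4   Eng    L3   42       6
5  Data    L7   64      18
Finally, number of rows = 4.

4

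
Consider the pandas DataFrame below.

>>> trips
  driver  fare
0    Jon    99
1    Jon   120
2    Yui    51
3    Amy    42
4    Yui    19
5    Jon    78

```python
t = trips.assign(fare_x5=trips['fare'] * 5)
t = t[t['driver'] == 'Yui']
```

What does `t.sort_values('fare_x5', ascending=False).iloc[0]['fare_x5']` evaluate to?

255

add column fare_x5 = trips['fare'] * 5:
  driver  fare  fare_x5
0    Jon    99      495
1    Jon   120      600
2    Yui    51      255
3    Amy    42      210
4    Yui    19       95
5    Jon    78      390
filter rows where driver == 'Yui':
  driver  fare  fare_x5
2    Yui    51      255
4    Yui    19       95
sort by fare_x5 descending:
  driver  fare  fare_x5
2    Yui    51      255
4    Yui    19       95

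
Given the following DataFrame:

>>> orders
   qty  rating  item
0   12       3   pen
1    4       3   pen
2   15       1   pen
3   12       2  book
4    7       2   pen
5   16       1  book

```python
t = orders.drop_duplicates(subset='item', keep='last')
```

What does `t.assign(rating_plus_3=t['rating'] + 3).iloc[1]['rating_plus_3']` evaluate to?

4

drop duplicate item (keep=last):
   qty  rating  item
4    7       2   pen
5   16       1  book
add column rating_plus_3 = t['rating'] + 3:
   qty  rating  item  rating_plus_3
4    7       2   pen              5
5   16       1  book              4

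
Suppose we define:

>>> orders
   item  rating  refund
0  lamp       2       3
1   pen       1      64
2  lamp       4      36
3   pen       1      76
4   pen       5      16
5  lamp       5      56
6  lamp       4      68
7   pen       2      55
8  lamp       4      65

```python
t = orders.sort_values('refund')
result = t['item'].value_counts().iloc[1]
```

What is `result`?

sort by refund:
   item  rating  refund
0  lamp       2       3
4   pen       5      16
2  lamp       4      36
7   pen       2      55
5  lamp       5      56
1   pen       1      64
8  lamp       4      65
6  lamp       4      68
3   pen       1      76
value_counts of item:
item
lamp    5
pen     4
Name: count, dtype: int64

4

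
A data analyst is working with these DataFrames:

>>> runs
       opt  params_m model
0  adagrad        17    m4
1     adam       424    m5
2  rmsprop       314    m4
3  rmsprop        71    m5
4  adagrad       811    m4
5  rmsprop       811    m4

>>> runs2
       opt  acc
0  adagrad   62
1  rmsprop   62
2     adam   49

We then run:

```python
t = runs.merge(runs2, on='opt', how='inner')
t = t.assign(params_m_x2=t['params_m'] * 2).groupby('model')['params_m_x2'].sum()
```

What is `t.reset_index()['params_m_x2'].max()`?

3906

merge on 'opt' (how='inner') → 6 rows:
       opt  params_m model  acc
0  adagrad        17    m4   62
1     adam       424    m5   49
2  rmsprop       314    m4   62
3  rmsprop        71    m5   62
4  adagrad       811    m4   62
5  rmsprop       811    m4   62
add column params_m_x2 = t['params_m'] * 2:
       opt  params_m model  acc  params_m_x2
0  adagrad        17    m4   62           34
1     adam       424    m5   49          848
2  rmsprop       314    m4   62          628
3  rmsprop        71    m5   62          142
4  adagrad       811    m4   62         1622
5  rmsprop       811    m4   62         1622
group by model, sum of params_m_x2:
model
m4    3906
m5     990
Name: params_m_x2, dtype: int64
reset_index():
  model  params_m_x2
0    m4         3906
1    m5          990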